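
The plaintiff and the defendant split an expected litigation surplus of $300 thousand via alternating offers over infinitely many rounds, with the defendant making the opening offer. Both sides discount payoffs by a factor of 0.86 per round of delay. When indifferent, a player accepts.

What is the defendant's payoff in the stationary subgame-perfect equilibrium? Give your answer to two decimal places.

161.29

Let x be the defendant's share when the defendant proposes and y be the plaintiff's share when the plaintiff proposes.
The plaintiff accepts iff offered ≥ 0.86·y, so x = 300 − 0.86y. Symmetrically y = 300 − 0.86x.
Substituting: x = 300 − 0.86(300 − 0.86x), giving x(1 − 0.86·0.86) = 300(1 − 0.86).
So x = 300 × 0.14 / 0.2604 ≈ 161.2903, and the plaintiff receives 300 − x ≈ 138.7097.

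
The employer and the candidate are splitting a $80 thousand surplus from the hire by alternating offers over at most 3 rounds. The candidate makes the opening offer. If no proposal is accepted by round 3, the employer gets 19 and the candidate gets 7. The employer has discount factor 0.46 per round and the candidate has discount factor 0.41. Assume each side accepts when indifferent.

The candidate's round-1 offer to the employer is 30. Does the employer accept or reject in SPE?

Round 3 (the candidate proposes): the employer gets 19 if talks fail, so the candidate offers 19 and keeps 61.
Round 2 (the employer proposes): the candidate can get 61 next round, worth 0.41 × 61 = 25.01 now; the employer offers that and keeps 54.99.
So by rejecting in round 1, the employer gets 54.99 next round, worth 0.46 × 54.99 = 25.2954 now.
Offer 30 ≥ 25.2954, so the employer accepts.

Accept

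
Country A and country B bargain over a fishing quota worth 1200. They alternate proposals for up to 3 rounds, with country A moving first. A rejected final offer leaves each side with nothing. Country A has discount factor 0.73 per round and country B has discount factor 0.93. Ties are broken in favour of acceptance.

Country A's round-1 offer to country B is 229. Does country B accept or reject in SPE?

Round 3 (country A proposes): rejection yields 0 for country B; country A offers 0 and keeps 1200.
Round 2 (country B proposes): country A can get 1200 next round, worth 0.73 × 1200 = 876 now, so country B offers 876, keeping 324.
So by rejecting in round 1, country B gets 324 next round, worth 0.93 × 324 = 301.32 now.
Offer 229 < 301.32, so country B rejects.

Reject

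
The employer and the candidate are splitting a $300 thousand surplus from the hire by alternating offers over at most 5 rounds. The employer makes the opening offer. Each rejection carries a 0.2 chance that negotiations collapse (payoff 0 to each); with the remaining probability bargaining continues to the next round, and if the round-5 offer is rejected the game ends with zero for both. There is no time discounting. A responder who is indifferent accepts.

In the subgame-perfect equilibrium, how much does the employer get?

221.28

Round 5 (the employer proposes): rejection yields 0 for the candidate; the employer offers 0 and keeps 300.
Round 4 (the candidate proposes): rejecting gives the employer an expected 0.8 × 300 = 240. The candidate offers 240 and keeps 300 − 240 = 60.
Round 3 (the employer proposes): rejecting gives the candidate an expected 0.8 × 60 = 48, so the employer offers 48, keeping 252.
Round 2 (the candidate proposes): rejecting gives the employer an expected 0.8 × 252 = 201.6, so the candidate offers 201.6, keeping 98.4.
Round 1 (the employer proposes): rejecting gives the candidate an expected 0.8 × 98.4 = 78.72, so the employer offers 78.72, keeping 221.28.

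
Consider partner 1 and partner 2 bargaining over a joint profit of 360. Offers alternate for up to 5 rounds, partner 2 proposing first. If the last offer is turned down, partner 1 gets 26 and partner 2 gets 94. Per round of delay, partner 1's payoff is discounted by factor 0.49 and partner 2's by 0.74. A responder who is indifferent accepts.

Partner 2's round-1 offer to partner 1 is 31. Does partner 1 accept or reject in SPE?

Work out partner 1's continuation value if the offer is rejected.
Round 5 (partner 2 proposes): partner 1 gets 26 if talks fail, so partner 2 offers 26 and keeps 334.
Round 4 (partner 1 proposes): partner 2 can get 334 next round, worth 0.74 × 334 = 247.16 now, so partner 1 offers 247.16, keeping 112.84.
Round 3 (partner 2 proposes): partner 1 can get 112.84 next round, worth 0.49 × 112.84 = 55.2916 now; partner 2 offers that and keeps 304.7084.
Round 2 (partner 1 proposes): partner 2 can get 304.7084 next round, worth 0.74 × 304.7084 = 225.484216 now, so partner 1 offers 225.484216, keeping 134.515784.
So by rejecting in round 1, partner 1 gets 134.515784 next round, worth 0.49 × 134.515784 = 65.91273416 now.
Offer 31 < 65.91273416, so partner 1 rejects.

Reject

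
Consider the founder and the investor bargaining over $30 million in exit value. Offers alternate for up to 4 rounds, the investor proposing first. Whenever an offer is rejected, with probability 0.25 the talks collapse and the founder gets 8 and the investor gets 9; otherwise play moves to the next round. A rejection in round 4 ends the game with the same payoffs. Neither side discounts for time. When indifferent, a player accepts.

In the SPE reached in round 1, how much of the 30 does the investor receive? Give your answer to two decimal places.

Round 4 (the founder proposes): the investor gets 9 if talks fail, so the founder offers 9 and keeps 21.
Round 3 (the investor proposes): rejecting gives the founder an expected 0.75 × 21 + 0.25 × 8 = 17.75; the investor offers that and keeps 12.25.
Round 2 (the founder proposes): rejecting gives the investor an expected 0.75 × 12.25 + 0.25 × 9 = 11.4375. The founder offers 11.4375 and keeps 30 − 11.4375 = 18.5625.
Round 1 (the investor proposes): rejecting gives the founder an expected 0.75 × 18.5625 + 0.25 × 8 = 15.921875, so the investor offers 15.921875, keeping 14.078125.

14.08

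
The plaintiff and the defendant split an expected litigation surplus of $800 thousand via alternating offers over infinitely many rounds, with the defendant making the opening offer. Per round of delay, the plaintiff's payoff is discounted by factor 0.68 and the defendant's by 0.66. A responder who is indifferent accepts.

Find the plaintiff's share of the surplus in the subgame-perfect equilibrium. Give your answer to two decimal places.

Let x be the defendant's share when the defendant proposes and y be the plaintiff's share when the plaintiff proposes.
The plaintiff accepts iff offered ≥ 0.68·y, so x = 800 − 0.68y. Symmetrically y = 800 − 0.66x.
Substituting: x = 800 − 0.68(800 − 0.66x), giving x(1 − 0.66·0.68) = 800(1 − 0.68).
So x = 800 × 0.32 / 0.5512 ≈ 464.4412, and the plaintiff receives 800 − x ≈ 335.5588.

335.56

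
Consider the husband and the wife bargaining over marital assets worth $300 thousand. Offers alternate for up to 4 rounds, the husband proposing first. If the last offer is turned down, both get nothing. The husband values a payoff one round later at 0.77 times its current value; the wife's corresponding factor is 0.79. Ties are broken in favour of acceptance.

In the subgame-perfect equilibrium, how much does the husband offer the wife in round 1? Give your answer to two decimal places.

198.68

Round 4 (the wife proposes): rejection yields 0 for the husband; the wife offers 0 and keeps 300.
Round 3 (the husband proposes): the wife can get 300 next round, worth 0.79 × 300 = 237 now; the husband offers that and keeps 63.
Round 2 (the wife proposes): the husband can get 63 next round, worth 0.77 × 63 = 48.51 now. The wife offers 48.51 and keeps 300 − 48.51 = 251.49.
Round 1 (the husband proposes): the wife can get 251.49 next round, worth 0.79 × 251.49 = 198.6771 now. The husband offers 198.6771 and keeps 300 − 198.6771 = 101.3229.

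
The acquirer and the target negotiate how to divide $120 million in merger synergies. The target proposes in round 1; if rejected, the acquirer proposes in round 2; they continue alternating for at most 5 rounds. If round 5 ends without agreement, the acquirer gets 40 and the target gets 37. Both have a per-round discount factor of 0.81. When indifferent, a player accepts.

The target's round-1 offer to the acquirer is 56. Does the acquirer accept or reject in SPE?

Accept

Round 5 (the target proposes): the acquirer gets 40 if talks fail, so the target offers 40 and keeps 80.
Round 4 (the acquirer proposes): the target can get 80 next round, worth 0.81 × 80 = 64.8 now. The acquirer offers 64.8 and keeps 120 − 64.8 = 55.2.
Round 3 (the target proposes): the acquirer can get 55.2 next round, worth 0.81 × 55.2 = 44.712 now; the target offers that and keeps 75.288.
Round 2 (the acquirer proposes): the target can get 75.288 next round, worth 0.81 × 75.288 = 60.98328 now; the acquirer offers that and keeps 59.01672.
So by rejecting in round 1, the acquirer gets 59.01672 next round, worth 0.81 × 59.01672 = 47.8035432 now.
Offer 56 ≥ 47.8035432, so the acquirer accepts.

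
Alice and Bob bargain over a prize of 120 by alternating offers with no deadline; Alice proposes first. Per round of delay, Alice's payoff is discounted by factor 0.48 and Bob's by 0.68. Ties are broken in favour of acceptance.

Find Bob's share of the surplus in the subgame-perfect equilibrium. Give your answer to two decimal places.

62.99

When Alice proposes, Bob accepts any offer worth at least 0.68 times what Bob would get by proposing next round; and vice versa.
This gives x = 120 − 0.68y and y = 120 − 0.48x, where x and y are each side's share when it proposes.
Hence (1 − 0.68·0.48)x = 120(1 − 0.68), i.e. 0.6736·x = 38.4.
x ≈ 57.0071; Bob's share is 120 − x ≈ 62.9929.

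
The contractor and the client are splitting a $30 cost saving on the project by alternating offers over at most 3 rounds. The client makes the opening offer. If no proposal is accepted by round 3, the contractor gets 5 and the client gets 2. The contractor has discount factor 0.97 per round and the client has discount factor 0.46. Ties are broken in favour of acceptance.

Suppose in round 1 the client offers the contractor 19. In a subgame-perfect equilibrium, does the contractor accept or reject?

Round 3 (the client proposes): the contractor gets 5 if talks fail, so the client offers 5 and keeps 25.
Round 2 (the contractor proposes): the client can get 25 next round, worth 0.46 × 25 = 11.5 now, so the contractor offers 11.5, keeping 18.5.
So by rejecting in round 1, the contractor gets 18.5 next round, worth 0.97 × 18.5 = 17.945 now.
Offer 19 ≥ 17.945, so the contractor accepts.

Accept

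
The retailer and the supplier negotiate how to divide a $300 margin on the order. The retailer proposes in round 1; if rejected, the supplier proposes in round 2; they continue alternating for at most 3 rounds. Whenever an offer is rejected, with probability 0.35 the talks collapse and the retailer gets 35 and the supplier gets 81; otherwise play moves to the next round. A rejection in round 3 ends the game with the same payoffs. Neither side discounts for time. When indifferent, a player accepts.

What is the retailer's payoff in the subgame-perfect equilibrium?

Round 3 (the retailer proposes): the supplier gets 81 if talks fail, so the retailer offers 81 and keeps 219.
Round 2 (the supplier proposes): rejecting gives the retailer an expected 0.65 × 219 + 0.35 × 35 = 154.6; the supplier offers that and keeps 145.4.
Round 1 (the retailer proposes): rejecting gives the supplier an expected 0.65 × 145.4 + 0.35 × 81 = 122.86; the retailer offers that and keeps 177.14.

177.14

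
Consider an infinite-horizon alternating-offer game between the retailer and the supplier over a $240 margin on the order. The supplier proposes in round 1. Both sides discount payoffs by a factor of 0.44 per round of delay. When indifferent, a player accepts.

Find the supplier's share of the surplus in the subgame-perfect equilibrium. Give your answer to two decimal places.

Let x be the supplier's share when the supplier proposes and y be the retailer's share when the retailer proposes.
The retailer accepts iff offered ≥ 0.44·y, so x = 240 − 0.44y. Symmetrically y = 240 − 0.44x.
Substituting: x = 240 − 0.44(240 − 0.44x), giving x(1 − 0.44·0.44) = 240(1 − 0.44).
So x = 240 × 0.56 / 0.8064 ≈ 166.6667, and the retailer receives 240 − x ≈ 73.3333.

166.67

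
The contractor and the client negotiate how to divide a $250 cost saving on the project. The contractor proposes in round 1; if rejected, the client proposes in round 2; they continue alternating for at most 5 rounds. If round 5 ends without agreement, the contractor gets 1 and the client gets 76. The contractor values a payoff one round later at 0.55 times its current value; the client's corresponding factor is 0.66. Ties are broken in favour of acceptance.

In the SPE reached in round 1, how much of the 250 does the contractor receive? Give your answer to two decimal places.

138.78

Work backward from the last round.
Round 5 (the contractor proposes): the client gets 76 if talks fail, so the contractor offers 76 and keeps 174.
Round 4 (the client proposes): the contractor can get 174 next round, worth 0.55 × 174 = 95.7 now, so the client offers 95.7, keeping 154.3.
Round 3 (the contractor proposes): the client can get 154.3 next round, worth 0.66 × 154.3 = 101.838 now. The contractor offers 101.838 and keeps 250 − 101.838 = 148.162.
Round 2 (the client proposes): the contractor can get 148.162 next round, worth 0.55 × 148.162 = 81.4891 now, so the client offers 81.4891, keeping 168.5109.
Round 1 (the contractor proposes): the client can get 168.5109 next round, worth 0.66 × 168.5109 = 111.217194 now; the contractor offers that and keeps 138.782806.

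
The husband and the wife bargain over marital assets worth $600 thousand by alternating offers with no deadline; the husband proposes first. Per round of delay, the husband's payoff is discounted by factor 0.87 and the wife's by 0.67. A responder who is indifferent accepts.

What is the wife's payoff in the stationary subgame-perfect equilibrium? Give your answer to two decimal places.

125.29

In a stationary SPE each proposer offers the other exactly their discounted continuation value.
If the husband keeps x when proposing and the wife keeps y when proposing, then x = 600 − 0.67y and y = 600 − 0.87x.
Solving: x = 600(1 − 0.67) / (1 − 0.87·0.67) = 198 / 0.4171 ≈ 474.7063.
The wife gets 600 − 474.7063 ≈ 125.2937.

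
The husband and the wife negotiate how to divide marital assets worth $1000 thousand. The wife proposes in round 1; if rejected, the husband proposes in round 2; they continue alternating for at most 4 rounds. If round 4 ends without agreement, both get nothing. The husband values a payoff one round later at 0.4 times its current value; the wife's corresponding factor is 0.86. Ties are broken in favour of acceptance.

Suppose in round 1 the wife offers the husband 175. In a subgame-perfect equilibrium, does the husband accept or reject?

Reject

Work out the husband's continuation value if the offer is rejected.
Round 4 (the husband proposes): the wife will accept anything ≥ 0, so the husband offers 0 and keeps 1000.
Round 3 (the wife proposes): the husband can get 1000 next round, worth 0.4 × 1000 = 400 now. The wife offers 400 and keeps 1000 − 400 = 600.
Round 2 (the husband proposes): the wife can get 600 next round, worth 0.86 × 600 = 516 now. The husband offers 516 and keeps 1000 − 516 = 484.
So by rejecting in round 1, the husband gets 484 next round, worth 0.4 × 484 = 193.6 now.
Offer 175 < 193.6, so the husband rejects.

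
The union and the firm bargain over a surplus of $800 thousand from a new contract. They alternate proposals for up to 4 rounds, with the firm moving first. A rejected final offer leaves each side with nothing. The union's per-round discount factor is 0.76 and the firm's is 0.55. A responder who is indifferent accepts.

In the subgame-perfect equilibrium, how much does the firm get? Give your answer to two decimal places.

272.26

Round 4 (the union proposes): rejection yields 0 for the firm; the union offers 0 and keeps 800.
Round 3 (the firm proposes): the union can get 800 next round, worth 0.76 × 800 = 608 now, so the firm offers 608, keeping 192.
Round 2 (the union proposes): the firm can get 192 next round, worth 0.55 × 192 = 105.6 now, so the union offers 105.6, keeping 694.4.
Round 1 (the firm proposes): the union can get 694.4 next round, worth 0.76 × 694.4 = 527.744 now, so the firm offers 527.744, keeping 272.256.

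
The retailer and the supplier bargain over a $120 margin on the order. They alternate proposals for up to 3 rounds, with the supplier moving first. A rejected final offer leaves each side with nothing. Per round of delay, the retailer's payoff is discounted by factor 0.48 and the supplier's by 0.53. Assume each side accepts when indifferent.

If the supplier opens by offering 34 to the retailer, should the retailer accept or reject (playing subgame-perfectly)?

Accept

Round 3 (the supplier proposes): rejection yields 0 for the retailer; the supplier offers 0 and keeps 120.
Round 2 (the retailer proposes): the supplier can get 120 next round, worth 0.53 × 120 = 63.6 now. The retailer offers 63.6 and keeps 120 − 63.6 = 56.4.
So by rejecting in round 1, the retailer gets 56.4 next round, worth 0.48 × 56.4 = 27.072 now.
Offer 34 ≥ 27.072, so the retailer accepts.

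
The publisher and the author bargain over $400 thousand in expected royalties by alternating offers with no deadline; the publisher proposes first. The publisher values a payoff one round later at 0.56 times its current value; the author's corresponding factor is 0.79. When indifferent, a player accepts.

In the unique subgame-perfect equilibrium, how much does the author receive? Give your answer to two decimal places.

Let x be the publisher's share when the publisher proposes and y be the author's share when the author proposes.
The author accepts iff offered ≥ 0.79·y, so x = 400 − 0.79y. Symmetrically y = 400 − 0.56x.
Substituting: x = 400 − 0.79(400 − 0.56x), giving x(1 − 0.56·0.79) = 400(1 − 0.79).
So x = 400 × 0.21 / 0.5576 ≈ 150.6456, and the author receives 400 − x ≈ 249.3544.

249.35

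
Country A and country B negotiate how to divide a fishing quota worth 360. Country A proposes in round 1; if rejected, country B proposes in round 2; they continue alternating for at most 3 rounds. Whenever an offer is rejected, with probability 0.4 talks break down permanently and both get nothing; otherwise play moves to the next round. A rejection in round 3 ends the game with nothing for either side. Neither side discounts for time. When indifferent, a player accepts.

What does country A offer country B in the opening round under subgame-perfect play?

Round 3 (country A proposes): country B will accept anything ≥ 0, so country A offers 0 and keeps 360.
Round 2 (country B proposes): rejecting gives country A an expected 0.6 × 360 = 216. Country B offers 216 and keeps 360 − 216 = 144.
Round 1 (country A proposes): rejecting gives country B an expected 0.6 × 144 = 86.4. Country A offers 86.4 and keeps 360 − 86.4 = 273.6.

86.4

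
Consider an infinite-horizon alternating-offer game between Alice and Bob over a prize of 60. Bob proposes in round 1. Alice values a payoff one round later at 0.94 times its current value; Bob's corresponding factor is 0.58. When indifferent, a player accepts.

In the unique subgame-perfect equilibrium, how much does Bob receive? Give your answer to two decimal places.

7.92

Let x be Bob's share when Bob proposes and y be Alice's share when Alice proposes.
Alice accepts iff offered ≥ 0.94·y, so x = 60 − 0.94y. Symmetrically y = 60 − 0.58x.
Substituting: x = 60 − 0.94(60 − 0.58x), giving x(1 − 0.58·0.94) = 60(1 − 0.94).
So x = 60 × 0.06 / 0.4548 ≈ 7.9156, and Alice receives 60 − x ≈ 52.0844.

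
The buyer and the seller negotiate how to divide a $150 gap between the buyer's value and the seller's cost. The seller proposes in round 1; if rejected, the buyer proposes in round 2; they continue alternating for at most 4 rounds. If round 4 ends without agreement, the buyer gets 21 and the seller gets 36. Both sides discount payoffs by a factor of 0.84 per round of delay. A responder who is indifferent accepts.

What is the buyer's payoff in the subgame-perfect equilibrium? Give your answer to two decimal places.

87.73

Round 4 (the buyer proposes): the seller gets 36 if talks fail, so the buyer offers 36 and keeps 114.
Round 3 (the seller proposes): the buyer can get 114 next round, worth 0.84 × 114 = 95.76 now; the seller offers that and keeps 54.24.
Round 2 (the buyer proposes): the seller can get 54.24 next round, worth 0.84 × 54.24 = 45.5616 now. The buyer offers 45.5616 and keeps 150 − 45.5616 = 104.4384.
Round 1 (the seller proposes): the buyer can get 104.4384 next round, worth 0.84 × 104.4384 = 87.728256 now. The seller offers 87.728256 and keeps 150 − 87.728256 = 62.271744.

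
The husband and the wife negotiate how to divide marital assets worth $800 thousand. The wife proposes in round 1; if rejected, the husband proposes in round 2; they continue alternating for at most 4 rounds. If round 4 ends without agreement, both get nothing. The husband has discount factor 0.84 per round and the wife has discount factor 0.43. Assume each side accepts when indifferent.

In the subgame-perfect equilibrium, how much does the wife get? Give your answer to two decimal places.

174.23

Round 4 (the husband proposes): the wife will accept anything ≥ 0, so the husband offers 0 and keeps 800.
Round 3 (the wife proposes): the husband can get 800 next round, worth 0.84 × 800 = 672 now, so the wife offers 672, keeping 128.
Round 2 (the husband proposes): the wife can get 128 next round, worth 0.43 × 128 = 55.04 now, so the husband offers 55.04, keeping 744.96.
Round 1 (the wife proposes): the husband can get 744.96 next round, worth 0.84 × 744.96 = 625.7664 now, so the wife offers 625.7664, keeping 174.2336.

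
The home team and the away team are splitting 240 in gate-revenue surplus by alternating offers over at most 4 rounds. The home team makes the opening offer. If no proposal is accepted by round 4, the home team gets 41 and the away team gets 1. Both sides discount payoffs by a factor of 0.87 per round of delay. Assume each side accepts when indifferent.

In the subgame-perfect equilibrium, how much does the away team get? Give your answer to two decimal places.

158.19

Round 4 (the away team proposes): the home team gets 41 if talks fail, so the away team offers 41 and keeps 199.
Round 3 (the home team proposes): the away team can get 199 next round, worth 0.87 × 199 = 173.13 now, so the home team offers 173.13, keeping 66.87.
Round 2 (the away team proposes): the home team can get 66.87 next round, worth 0.87 × 66.87 = 58.1769 now. The away team offers 58.1769 and keeps 240 − 58.1769 = 181.8231.
Round 1 (the home team proposes): the away team can get 181.8231 next round, worth 0.87 × 181.8231 = 158.186097 now, so the home team offers 158.186097, keeping 81.813903.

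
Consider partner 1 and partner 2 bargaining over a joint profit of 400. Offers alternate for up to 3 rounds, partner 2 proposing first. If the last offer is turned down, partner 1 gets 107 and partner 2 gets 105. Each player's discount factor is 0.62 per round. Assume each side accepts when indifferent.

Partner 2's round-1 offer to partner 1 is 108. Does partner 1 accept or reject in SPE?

Work out partner 1's continuation value if the offer is rejected.
Round 3 (partner 2 proposes): partner 1 gets 107 if talks fail, so partner 2 offers 107 and keeps 293.
Round 2 (partner 1 proposes): partner 2 can get 293 next round, worth 0.62 × 293 = 181.66 now. Partner 1 offers 181.66 and keeps 400 − 181.66 = 218.34.
So by rejecting in round 1, partner 1 gets 218.34 next round, worth 0.62 × 218.34 = 135.3708 now.
Offer 108 < 135.3708, so partner 1 rejects.

Reject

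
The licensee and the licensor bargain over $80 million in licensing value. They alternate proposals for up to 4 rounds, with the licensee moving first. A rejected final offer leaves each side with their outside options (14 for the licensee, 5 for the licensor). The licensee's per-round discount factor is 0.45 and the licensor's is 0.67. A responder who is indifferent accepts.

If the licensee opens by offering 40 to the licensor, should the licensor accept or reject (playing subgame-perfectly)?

Round 4 (the licensor proposes): the licensee gets 14 if talks fail, so the licensor offers 14 and keeps 66.
Round 3 (the licensee proposes): the licensor can get 66 next round, worth 0.67 × 66 = 44.22 now, so the licensee offers 44.22, keeping 35.78.
Round 2 (the licensor proposes): the licensee can get 35.78 next round, worth 0.45 × 35.78 = 16.101 now; the licensor offers that and keeps 63.899.
So by rejecting in round 1, the licensor gets 63.899 next round, worth 0.67 × 63.899 = 42.81233 now.
Offer 40 < 42.81233, so the licensor rejects.

Reject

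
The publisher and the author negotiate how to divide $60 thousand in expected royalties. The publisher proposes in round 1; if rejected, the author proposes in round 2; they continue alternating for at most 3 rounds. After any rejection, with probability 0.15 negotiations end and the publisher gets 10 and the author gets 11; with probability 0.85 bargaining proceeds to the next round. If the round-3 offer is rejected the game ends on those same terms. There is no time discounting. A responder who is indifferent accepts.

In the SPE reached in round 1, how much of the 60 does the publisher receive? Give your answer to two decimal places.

44.03

By backward induction:
Round 3 (the publisher proposes): the author gets 11 if talks fail, so the publisher offers 11 and keeps 49.
Round 2 (the author proposes): rejecting gives the publisher an expected 0.85 × 49 + 0.15 × 10 = 43.15. The author offers 43.15 and keeps 60 − 43.15 = 16.85.
Round 1 (the publisher proposes): rejecting gives the author an expected 0.85 × 16.85 + 0.15 × 11 = 15.9725, so the publisher offers 15.9725, keeping 44.0275.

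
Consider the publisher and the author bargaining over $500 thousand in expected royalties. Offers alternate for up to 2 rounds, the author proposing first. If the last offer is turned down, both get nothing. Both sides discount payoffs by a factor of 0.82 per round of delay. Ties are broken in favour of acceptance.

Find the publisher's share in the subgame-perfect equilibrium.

410

Round 2 (the publisher proposes): the author will accept anything ≥ 0, so the publisher offers 0 and keeps 500.
Round 1 (the author proposes): the publisher can get 500 next round, worth 0.82 × 500 = 410 now. The author offers 410 and keeps 500 − 410 = 90.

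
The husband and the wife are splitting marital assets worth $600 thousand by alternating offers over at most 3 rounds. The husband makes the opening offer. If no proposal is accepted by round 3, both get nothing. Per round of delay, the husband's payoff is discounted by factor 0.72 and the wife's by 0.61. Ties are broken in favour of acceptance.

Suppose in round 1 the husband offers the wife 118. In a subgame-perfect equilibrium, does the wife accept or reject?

Accept

Work out the wife's continuation value if the offer is rejected.
Round 3 (the husband proposes): rejection yields 0 for the wife; the husband offers 0 and keeps 600.
Round 2 (the wife proposes): the husband can get 600 next round, worth 0.72 × 600 = 432 now. The wife offers 432 and keeps 600 − 432 = 168.
So by rejecting in round 1, the wife gets 168 next round, worth 0.61 × 168 = 102.48 now.
Offer 118 ≥ 102.48, so the wife accepts.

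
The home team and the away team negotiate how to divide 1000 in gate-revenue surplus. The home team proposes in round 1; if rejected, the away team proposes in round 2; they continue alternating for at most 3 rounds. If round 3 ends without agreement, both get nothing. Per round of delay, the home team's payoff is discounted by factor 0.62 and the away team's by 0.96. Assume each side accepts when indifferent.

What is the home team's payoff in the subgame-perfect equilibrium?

635.2

Round 3 (the home team proposes): the away team will accept anything ≥ 0, so the home team offers 0 and keeps 1000.
Round 2 (the away team proposes): the home team can get 1000 next round, worth 0.62 × 1000 = 620 now, so the away team offers 620, keeping 380.
Round 1 (the home team proposes): the away team can get 380 next round, worth 0.96 × 380 = 364.8 now, so the home team offers 364.8, keeping 635.2.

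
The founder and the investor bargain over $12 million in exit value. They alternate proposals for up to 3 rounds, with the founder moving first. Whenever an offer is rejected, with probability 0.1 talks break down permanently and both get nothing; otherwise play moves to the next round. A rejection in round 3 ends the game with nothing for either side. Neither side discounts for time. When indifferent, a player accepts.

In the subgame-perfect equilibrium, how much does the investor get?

1.08

Round 3 (the founder proposes): rejection yields 0 for the investor; the founder offers 0 and keeps 12.
Round 2 (the investor proposes): rejecting gives the founder an expected 0.9 × 12 = 10.8; the investor offers that and keeps 1.2.
Round 1 (the founder proposes): rejecting gives the investor an expected 0.9 × 1.2 = 1.08. The founder offers 1.08 and keeps 12 − 1.08 = 10.92.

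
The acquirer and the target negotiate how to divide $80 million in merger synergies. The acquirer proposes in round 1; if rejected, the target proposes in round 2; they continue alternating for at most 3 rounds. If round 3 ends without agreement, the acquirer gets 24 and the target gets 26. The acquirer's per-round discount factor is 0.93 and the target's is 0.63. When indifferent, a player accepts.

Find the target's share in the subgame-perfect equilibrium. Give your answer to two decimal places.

Round 3 (the acquirer proposes): the target gets 26 if talks fail, so the acquirer offers 26 and keeps 54.
Round 2 (the target proposes): the acquirer can get 54 next round, worth 0.93 × 54 = 50.22 now, so the target offers 50.22, keeping 29.78.
Round 1 (the acquirer proposes): the target can get 29.78 next round, worth 0.63 × 29.78 = 18.7614 now; the acquirer offers that and keeps 61.2386.

18.76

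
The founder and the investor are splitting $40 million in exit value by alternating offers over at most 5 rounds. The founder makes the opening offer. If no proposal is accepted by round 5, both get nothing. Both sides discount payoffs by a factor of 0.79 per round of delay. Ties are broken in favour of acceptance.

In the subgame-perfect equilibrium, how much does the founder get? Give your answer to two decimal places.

Round 5 (the founder proposes): rejection yields 0 for the investor; the founder offers 0 and keeps 40.
Round 4 (the investor proposes): the founder can get 40 next round, worth 0.79 × 40 = 31.6 now, so the investor offers 31.6, keeping 8.4.
Round 3 (the founder proposes): the investor can get 8.4 next round, worth 0.79 × 8.4 = 6.636 now; the founder offers that and keeps 33.364.
Round 2 (the investor proposes): the founder can get 33.364 next round, worth 0.79 × 33.364 = 26.35756 now, so the investor offers 26.35756, keeping 13.64244.
Round 1 (the founder proposes): the investor can get 13.64244 next round, worth 0.79 × 13.64244 = 10.7775276 now; the founder offers that and keeps 29.2224724.

29.22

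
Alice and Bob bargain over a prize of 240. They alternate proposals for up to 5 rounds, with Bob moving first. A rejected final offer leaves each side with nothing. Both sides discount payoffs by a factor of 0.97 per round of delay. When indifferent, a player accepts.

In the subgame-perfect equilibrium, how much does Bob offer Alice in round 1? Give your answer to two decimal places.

Round 5 (Bob proposes): rejection yields 0 for Alice; Bob offers 0 and keeps 240.
Round 4 (Alice proposes): Bob can get 240 next round, worth 0.97 × 240 = 232.8 now, so Alice offers 232.8, keeping 7.2.
Round 3 (Bob proposes): Alice can get 7.2 next round, worth 0.97 × 7.2 = 6.984 now. Bob offers 6.984 and keeps 240 − 6.984 = 233.016.
Round 2 (Alice proposes): Bob can get 233.016 next round, worth 0.97 × 233.016 = 226.02552 now; Alice offers that and keeps 13.97448.
Round 1 (Bob proposes): Alice can get 13.97448 next round, worth 0.97 × 13.97448 = 13.5552456 now, so Bob offers 13.5552456, keeping 226.4447544.

13.56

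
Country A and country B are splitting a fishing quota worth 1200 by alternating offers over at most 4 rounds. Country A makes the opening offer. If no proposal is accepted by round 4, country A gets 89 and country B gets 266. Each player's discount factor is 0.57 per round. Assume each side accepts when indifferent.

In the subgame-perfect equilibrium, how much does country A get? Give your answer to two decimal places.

700.13

Round 4 (country B proposes): country A gets 89 if talks fail, so country B offers 89 and keeps 1111.
Round 3 (country A proposes): country B can get 1111 next round, worth 0.57 × 1111 = 633.27 now. Country A offers 633.27 and keeps 1200 − 633.27 = 566.73.
Round 2 (country B proposes): country A can get 566.73 next round, worth 0.57 × 566.73 = 323.0361 now, so country B offers 323.0361, keeping 876.9639.
Round 1 (country A proposes): country B can get 876.9639 next round, worth 0.57 × 876.9639 = 499.869423 now; country A offers that and keeps 700.130577.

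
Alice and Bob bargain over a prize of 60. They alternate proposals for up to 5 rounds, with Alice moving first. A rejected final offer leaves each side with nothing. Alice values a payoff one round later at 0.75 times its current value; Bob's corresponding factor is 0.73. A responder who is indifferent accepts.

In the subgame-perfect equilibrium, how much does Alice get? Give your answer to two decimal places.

43.05

Round 5 (Alice proposes): rejection yields 0 for Bob; Alice offers 0 and keeps 60.
Round 4 (Bob proposes): Alice can get 60 next round, worth 0.75 × 60 = 45 now. Bob offers 45 and keeps 60 − 45 = 15.
Round 3 (Alice proposes): Bob can get 15 next round, worth 0.73 × 15 = 10.95 now, so Alice offers 10.95, keeping 49.05.
Round 2 (Bob proposes): Alice can get 49.05 next round, worth 0.75 × 49.05 = 36.7875 now; Bob offers that and keeps 23.2125.
Round 1 (Alice proposes): Bob can get 23.2125 next round, worth 0.73 × 23.2125 = 16.945125 now; Alice offers that and keeps 43.054875.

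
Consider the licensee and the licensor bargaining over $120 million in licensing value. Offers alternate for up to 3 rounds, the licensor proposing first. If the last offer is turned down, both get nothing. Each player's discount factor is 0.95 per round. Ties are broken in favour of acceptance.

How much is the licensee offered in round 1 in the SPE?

Round 3 (the licensor proposes): the licensee will accept anything ≥ 0, so the licensor offers 0 and keeps 120.
Round 2 (the licensee proposes): the licensor can get 120 next round, worth 0.95 × 120 = 114 now. The licensee offers 114 and keeps 120 − 114 = 6.
Round 1 (the licensor proposes): the licensee can get 6 next round, worth 0.95 × 6 = 5.7 now, so the licensor offers 5.7, keeping 114.3.

5.7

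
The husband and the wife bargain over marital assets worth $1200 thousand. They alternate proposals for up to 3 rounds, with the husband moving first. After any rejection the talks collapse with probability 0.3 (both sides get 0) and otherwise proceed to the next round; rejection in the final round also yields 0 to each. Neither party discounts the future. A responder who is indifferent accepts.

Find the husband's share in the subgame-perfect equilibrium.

Round 3 (the husband proposes): the wife will accept anything ≥ 0, so the husband offers 0 and keeps 1200.
Round 2 (the wife proposes): rejecting gives the husband an expected 0.7 × 1200 = 840; the wife offers that and keeps 360.
Round 1 (the husband proposes): rejecting gives the wife an expected 0.7 × 360 = 252, so the husband offers 252, keeping 948.

948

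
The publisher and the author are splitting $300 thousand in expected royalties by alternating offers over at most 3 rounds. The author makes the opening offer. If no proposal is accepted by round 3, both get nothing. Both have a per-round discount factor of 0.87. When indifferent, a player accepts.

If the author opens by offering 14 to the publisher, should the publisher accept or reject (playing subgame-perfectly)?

Reject

Work out the publisher's continuation value if the offer is rejected.
Round 3 (the author proposes): the publisher will accept anything ≥ 0, so the author offers 0 and keeps 300.
Round 2 (the publisher proposes): the author can get 300 next round, worth 0.87 × 300 = 261 now, so the publisher offers 261, keeping 39.
So by rejecting in round 1, the publisher gets 39 next round, worth 0.87 × 39 = 33.93 now.
Offer 14 < 33.93, so the publisher rejects.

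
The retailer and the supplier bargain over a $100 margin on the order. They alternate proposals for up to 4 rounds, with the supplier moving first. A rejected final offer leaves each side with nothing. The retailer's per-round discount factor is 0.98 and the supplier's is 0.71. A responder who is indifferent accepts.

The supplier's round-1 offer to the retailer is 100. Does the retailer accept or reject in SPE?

Round 4 (the retailer proposes): the supplier will accept anything ≥ 0, so the retailer offers 0 and keeps 100.
Round 3 (the supplier proposes): the retailer can get 100 next round, worth 0.98 × 100 = 98 now; the supplier offers that and keeps 2.
Round 2 (the retailer proposes): the supplier can get 2 next round, worth 0.71 × 2 = 1.42 now, so the retailer offers 1.42, keeping 98.58.
So by rejecting in round 1, the retailer gets 98.58 next round, worth 0.98 × 98.58 = 96.6084 now.
Offer 100 ≥ 96.6084, so the retailer accepts.

Accept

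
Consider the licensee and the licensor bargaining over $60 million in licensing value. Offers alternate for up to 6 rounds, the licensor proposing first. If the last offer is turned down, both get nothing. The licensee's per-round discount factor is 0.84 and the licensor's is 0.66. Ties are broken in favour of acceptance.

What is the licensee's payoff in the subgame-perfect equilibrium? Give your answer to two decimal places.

Round 6 (the licensee proposes): rejection yields 0 for the licensor; the licensee offers 0 and keeps 60.
Round 5 (the licensor proposes): the licensee can get 60 next round, worth 0.84 × 60 = 50.4 now; the licensor offers that and keeps 9.6.
Round 4 (the licensee proposes): the licensor can get 9.6 next round, worth 0.66 × 9.6 = 6.336 now; the licensee offers that and keeps 53.664.
Round 3 (the licensor proposes): the licensee can get 53.664 next round, worth 0.84 × 53.664 = 45.07776 now; the licensor offers that and keeps 14.92224.
Round 2 (the licensee proposes): the licensor can get 14.92224 next round, worth 0.66 × 14.92224 = 9.8486784 now. The licensee offers 9.8486784 and keeps 60 − 9.8486784 = 50.1513216.
Round 1 (the licensor proposes): the licensee can get 50.1513216 next round, worth 0.84 × 50.1513216 = 42.127110144 now; the licensor offers that and keeps 17.872889856.

42.13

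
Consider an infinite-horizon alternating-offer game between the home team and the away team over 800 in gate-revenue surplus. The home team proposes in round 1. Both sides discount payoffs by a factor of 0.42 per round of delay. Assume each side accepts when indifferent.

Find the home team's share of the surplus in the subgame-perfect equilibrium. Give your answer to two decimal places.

In a stationary SPE each proposer offers the other exactly their discounted continuation value.
If the home team keeps x when proposing and the away team keeps y when proposing, then x = 800 − 0.42y and y = 800 − 0.42x.
Solving: x = 800(1 − 0.42) / (1 − 0.42·0.42) = 464 / 0.8236 ≈ 563.3803.
The away team gets 800 − 563.3803 ≈ 236.6197.

563.38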